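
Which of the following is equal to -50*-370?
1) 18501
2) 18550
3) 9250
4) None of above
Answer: 4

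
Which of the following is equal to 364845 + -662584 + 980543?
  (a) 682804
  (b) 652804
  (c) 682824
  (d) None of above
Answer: a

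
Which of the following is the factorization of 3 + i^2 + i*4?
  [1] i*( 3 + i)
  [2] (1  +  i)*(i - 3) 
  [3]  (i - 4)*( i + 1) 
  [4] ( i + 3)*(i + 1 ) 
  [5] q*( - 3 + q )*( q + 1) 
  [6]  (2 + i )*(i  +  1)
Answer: 4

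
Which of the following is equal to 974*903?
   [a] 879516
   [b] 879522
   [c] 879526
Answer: b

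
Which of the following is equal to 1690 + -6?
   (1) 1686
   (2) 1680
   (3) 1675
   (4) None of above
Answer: 4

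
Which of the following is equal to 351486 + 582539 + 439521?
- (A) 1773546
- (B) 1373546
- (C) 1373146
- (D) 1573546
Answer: B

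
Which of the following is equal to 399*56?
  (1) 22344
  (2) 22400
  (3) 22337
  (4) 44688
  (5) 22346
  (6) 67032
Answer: 1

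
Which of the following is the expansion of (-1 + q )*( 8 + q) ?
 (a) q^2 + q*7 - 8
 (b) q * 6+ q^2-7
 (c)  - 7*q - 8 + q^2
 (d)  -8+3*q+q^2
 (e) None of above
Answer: a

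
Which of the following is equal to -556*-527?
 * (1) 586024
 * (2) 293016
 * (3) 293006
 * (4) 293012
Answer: 4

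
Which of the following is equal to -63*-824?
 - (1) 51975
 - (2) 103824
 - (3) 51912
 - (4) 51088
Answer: 3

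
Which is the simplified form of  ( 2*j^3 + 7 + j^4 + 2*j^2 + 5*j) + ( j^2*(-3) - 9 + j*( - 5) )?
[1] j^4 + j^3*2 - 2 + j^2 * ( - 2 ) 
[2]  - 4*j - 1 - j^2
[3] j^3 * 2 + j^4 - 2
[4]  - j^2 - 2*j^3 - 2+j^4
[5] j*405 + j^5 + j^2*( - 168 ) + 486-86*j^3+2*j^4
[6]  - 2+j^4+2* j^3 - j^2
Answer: 6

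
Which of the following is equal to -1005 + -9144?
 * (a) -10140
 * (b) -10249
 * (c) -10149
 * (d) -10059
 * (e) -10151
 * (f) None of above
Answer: c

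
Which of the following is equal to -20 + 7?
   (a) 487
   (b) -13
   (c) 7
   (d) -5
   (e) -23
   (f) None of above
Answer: b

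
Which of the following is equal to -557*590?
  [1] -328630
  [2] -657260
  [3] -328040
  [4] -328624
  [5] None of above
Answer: 1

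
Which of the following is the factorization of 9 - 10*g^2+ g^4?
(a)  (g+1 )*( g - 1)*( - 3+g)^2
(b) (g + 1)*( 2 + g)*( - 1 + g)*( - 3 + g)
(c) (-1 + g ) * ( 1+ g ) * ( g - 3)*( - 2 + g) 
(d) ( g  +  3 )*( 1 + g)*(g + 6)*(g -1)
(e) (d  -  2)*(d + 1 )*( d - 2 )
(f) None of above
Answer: f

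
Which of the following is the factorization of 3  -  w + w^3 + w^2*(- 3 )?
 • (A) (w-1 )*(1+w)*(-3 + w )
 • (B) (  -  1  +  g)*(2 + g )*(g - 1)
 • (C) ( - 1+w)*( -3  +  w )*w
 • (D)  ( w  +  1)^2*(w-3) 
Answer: A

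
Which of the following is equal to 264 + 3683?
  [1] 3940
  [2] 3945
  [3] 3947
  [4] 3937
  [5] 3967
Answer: 3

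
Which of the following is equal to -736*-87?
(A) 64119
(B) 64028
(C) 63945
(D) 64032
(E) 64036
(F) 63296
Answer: D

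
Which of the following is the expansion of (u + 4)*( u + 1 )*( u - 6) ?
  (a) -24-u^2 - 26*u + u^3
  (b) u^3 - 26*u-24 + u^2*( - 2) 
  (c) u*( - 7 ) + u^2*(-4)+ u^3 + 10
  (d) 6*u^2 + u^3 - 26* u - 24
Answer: a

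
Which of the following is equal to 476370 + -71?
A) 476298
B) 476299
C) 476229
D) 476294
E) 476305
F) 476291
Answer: B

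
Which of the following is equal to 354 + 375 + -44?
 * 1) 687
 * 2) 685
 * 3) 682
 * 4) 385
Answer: 2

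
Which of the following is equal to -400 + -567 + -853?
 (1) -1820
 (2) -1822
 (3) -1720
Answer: 1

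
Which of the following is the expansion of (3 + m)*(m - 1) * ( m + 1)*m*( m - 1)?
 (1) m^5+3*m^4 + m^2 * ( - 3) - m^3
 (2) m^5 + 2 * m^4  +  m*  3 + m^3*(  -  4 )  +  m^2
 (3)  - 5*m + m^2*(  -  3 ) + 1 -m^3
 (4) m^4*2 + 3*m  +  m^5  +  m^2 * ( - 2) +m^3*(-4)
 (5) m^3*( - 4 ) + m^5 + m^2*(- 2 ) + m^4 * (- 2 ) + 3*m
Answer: 4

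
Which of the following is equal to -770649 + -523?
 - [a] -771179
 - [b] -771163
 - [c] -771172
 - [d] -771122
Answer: c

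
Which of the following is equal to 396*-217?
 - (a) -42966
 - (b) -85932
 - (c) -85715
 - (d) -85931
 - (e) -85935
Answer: b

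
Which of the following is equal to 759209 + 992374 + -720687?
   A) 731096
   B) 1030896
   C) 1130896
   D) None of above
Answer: B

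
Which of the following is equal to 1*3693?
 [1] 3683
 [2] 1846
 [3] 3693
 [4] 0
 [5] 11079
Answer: 3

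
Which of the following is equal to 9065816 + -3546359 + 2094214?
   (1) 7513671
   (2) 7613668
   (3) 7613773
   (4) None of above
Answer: 4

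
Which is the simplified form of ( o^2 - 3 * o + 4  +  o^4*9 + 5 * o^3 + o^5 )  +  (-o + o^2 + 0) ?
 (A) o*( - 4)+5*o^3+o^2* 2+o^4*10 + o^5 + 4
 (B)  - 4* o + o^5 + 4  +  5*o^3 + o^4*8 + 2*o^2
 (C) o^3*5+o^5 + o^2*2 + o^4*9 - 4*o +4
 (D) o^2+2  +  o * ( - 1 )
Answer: C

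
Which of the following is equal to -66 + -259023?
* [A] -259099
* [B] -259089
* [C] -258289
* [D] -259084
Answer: B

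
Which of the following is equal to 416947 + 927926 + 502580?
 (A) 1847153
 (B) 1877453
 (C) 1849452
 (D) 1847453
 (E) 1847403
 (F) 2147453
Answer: D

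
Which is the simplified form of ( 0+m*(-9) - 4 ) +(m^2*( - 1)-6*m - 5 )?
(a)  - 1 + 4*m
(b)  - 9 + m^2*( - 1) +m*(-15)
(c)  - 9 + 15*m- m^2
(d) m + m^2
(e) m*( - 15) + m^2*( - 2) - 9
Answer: b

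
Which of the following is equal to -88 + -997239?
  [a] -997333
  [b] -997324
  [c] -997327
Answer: c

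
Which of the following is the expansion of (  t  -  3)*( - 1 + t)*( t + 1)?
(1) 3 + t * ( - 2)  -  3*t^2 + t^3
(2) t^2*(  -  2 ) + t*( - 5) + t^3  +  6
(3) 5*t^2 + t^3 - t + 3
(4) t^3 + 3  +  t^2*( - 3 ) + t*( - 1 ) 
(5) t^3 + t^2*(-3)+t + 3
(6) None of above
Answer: 4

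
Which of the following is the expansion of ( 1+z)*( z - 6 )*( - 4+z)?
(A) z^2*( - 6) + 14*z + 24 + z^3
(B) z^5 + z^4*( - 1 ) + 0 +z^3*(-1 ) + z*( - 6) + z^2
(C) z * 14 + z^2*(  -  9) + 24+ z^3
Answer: C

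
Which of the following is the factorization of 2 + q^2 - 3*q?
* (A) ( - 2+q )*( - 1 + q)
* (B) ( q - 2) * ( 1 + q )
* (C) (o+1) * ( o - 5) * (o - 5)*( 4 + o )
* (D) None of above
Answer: A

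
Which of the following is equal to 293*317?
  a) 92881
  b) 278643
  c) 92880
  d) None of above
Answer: a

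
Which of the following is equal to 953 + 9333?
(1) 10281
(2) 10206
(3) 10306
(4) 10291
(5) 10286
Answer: 5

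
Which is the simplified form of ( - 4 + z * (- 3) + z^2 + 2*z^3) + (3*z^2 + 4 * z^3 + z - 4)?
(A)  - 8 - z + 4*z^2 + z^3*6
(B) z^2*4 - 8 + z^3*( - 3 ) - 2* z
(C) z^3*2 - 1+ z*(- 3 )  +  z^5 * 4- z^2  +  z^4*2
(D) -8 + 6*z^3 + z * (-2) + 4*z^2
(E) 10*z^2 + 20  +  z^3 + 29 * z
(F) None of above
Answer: D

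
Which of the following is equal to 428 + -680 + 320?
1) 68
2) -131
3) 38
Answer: 1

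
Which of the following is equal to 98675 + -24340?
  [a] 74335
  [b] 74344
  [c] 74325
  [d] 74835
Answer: a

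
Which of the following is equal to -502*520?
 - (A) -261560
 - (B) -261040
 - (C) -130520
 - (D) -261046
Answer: B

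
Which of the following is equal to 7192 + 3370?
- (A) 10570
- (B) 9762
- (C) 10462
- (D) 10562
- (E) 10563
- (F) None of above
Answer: D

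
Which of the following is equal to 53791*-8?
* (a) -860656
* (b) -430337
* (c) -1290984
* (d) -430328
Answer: d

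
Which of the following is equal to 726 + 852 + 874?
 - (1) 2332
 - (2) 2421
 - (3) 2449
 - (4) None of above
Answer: 4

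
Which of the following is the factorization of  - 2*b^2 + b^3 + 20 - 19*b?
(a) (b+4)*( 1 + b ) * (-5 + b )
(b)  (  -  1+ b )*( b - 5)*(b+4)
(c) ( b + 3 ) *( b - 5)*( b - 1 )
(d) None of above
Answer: b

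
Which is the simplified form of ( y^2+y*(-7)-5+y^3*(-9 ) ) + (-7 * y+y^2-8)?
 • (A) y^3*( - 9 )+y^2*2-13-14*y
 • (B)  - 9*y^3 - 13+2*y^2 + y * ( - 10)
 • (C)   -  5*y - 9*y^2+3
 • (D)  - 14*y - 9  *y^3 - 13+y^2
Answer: A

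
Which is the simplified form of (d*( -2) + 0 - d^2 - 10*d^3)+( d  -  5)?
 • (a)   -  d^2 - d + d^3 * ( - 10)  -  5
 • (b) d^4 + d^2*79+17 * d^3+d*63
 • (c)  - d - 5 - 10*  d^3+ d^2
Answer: a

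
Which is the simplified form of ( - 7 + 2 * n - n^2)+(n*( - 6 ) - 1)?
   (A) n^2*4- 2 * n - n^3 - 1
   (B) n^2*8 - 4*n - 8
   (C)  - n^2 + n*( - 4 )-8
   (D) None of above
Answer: C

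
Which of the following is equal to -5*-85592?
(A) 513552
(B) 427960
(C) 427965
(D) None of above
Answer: B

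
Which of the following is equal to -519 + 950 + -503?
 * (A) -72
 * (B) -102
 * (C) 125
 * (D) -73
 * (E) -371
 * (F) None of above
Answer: A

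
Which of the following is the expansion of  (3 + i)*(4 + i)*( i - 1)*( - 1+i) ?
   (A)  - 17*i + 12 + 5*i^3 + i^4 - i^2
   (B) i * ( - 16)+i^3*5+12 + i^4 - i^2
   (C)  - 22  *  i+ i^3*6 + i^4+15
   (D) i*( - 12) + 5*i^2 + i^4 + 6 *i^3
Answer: A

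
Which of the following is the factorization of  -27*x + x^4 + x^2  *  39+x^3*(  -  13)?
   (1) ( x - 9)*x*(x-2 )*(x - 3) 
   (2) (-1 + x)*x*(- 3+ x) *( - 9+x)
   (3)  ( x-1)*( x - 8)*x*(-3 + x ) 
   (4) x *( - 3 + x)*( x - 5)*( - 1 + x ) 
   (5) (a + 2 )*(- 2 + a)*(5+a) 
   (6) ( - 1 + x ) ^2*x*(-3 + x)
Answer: 2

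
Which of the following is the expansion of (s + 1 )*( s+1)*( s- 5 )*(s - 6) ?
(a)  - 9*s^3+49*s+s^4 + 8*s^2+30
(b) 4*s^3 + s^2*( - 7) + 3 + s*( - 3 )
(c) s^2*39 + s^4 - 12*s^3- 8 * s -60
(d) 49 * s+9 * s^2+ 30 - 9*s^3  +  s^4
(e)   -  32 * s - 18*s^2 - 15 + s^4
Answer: d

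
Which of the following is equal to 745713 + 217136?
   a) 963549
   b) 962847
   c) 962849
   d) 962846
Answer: c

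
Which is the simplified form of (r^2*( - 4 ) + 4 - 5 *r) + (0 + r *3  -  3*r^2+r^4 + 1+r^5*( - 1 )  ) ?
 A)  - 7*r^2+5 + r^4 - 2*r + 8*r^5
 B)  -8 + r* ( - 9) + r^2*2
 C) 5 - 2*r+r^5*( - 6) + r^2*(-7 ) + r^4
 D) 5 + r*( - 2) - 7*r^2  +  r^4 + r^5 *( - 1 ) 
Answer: D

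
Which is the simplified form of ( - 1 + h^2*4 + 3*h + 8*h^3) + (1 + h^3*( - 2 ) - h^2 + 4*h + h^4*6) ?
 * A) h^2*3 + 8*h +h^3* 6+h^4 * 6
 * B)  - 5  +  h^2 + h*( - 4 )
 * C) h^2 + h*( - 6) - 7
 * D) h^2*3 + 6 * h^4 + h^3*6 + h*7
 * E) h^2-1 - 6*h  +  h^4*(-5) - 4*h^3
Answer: D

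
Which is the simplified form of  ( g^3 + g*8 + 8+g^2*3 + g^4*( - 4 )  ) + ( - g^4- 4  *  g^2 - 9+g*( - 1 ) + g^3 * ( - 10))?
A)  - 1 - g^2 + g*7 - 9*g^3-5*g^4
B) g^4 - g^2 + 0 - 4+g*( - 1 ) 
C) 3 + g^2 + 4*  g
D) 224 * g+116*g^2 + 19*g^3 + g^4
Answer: A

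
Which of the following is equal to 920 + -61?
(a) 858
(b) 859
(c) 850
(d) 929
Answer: b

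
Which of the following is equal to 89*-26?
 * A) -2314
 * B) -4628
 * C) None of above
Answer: A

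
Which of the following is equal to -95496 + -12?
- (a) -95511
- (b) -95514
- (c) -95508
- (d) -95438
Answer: c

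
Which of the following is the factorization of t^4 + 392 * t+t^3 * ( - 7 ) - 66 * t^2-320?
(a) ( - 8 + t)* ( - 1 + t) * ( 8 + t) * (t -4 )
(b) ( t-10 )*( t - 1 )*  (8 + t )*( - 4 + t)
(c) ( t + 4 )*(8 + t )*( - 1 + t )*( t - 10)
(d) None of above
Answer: b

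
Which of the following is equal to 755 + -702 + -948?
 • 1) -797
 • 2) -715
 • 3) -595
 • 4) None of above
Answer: 4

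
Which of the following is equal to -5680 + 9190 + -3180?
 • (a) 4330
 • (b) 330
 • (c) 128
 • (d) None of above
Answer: b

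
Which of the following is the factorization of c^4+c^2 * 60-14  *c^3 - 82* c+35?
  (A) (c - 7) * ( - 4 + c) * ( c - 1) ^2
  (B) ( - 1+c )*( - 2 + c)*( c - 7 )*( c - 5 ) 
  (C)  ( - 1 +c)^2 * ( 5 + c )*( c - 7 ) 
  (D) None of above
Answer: D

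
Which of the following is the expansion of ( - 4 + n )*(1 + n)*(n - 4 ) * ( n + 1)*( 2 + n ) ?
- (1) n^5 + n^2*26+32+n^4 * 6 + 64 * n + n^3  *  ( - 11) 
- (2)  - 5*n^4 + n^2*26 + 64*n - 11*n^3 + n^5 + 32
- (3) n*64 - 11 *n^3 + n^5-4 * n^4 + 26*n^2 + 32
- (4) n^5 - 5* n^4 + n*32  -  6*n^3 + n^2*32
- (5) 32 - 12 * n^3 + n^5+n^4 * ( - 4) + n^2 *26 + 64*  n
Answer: 3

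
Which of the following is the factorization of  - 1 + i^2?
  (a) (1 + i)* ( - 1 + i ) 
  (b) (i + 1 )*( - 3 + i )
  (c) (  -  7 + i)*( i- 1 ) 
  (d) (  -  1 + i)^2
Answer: a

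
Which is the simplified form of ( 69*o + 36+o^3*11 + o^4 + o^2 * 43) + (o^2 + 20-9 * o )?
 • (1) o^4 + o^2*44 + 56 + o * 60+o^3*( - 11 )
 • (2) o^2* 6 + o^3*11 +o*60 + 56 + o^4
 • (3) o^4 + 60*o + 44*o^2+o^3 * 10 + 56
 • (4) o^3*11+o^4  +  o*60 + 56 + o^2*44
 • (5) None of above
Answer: 4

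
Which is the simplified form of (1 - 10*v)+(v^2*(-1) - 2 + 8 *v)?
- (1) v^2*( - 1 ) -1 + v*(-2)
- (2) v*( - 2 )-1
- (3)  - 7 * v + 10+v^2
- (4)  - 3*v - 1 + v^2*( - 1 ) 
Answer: 1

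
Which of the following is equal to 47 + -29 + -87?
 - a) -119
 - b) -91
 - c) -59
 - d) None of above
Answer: d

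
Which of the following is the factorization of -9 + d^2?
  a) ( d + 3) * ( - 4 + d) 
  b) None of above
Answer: b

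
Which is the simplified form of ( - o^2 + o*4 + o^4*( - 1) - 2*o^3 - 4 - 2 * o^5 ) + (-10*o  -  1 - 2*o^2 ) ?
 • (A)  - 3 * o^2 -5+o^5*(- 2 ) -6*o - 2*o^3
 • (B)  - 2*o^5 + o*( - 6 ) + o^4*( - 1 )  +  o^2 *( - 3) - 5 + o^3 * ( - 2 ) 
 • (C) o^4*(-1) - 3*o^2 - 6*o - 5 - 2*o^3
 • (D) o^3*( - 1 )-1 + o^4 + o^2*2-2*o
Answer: B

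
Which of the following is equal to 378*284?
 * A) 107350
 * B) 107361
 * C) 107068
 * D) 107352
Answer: D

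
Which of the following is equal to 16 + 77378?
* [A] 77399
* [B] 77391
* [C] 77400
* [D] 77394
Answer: D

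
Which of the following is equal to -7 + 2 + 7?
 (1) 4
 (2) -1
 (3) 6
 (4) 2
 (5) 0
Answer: 4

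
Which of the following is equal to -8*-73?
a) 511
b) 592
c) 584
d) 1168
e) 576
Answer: c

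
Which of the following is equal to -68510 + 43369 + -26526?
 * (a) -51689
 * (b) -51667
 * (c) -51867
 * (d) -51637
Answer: b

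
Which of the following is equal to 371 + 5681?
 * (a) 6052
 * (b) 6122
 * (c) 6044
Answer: a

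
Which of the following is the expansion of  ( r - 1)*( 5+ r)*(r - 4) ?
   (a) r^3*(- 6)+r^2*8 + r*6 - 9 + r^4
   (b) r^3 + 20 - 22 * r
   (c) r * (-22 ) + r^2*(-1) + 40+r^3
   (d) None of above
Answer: d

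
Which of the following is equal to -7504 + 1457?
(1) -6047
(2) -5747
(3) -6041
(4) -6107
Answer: 1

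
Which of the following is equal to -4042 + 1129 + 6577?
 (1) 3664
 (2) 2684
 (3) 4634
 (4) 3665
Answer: 1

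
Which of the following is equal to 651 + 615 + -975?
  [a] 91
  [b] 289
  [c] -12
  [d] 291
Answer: d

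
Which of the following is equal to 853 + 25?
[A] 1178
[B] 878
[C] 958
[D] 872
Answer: B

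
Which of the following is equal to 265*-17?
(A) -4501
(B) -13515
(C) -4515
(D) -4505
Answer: D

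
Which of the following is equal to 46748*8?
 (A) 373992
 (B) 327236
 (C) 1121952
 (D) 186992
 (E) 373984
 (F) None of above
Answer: E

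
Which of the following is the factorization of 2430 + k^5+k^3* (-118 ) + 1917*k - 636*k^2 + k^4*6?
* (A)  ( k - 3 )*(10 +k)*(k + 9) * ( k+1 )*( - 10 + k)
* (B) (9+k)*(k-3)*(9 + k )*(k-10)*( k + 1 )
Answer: B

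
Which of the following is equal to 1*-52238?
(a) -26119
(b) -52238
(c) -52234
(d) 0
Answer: b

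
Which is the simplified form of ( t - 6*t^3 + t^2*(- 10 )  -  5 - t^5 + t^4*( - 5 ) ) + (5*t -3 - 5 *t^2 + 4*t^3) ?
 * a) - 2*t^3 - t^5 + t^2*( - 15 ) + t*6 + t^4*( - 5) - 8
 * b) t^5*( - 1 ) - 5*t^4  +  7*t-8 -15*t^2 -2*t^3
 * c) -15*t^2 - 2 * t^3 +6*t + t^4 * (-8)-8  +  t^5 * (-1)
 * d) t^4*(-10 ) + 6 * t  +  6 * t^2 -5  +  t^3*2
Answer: a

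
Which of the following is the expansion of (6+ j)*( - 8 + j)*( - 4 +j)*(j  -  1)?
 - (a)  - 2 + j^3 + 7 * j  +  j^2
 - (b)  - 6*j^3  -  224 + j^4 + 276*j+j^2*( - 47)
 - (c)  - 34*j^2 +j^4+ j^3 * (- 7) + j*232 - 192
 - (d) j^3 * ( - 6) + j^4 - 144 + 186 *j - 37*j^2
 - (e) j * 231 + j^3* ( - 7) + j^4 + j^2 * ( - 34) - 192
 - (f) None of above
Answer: c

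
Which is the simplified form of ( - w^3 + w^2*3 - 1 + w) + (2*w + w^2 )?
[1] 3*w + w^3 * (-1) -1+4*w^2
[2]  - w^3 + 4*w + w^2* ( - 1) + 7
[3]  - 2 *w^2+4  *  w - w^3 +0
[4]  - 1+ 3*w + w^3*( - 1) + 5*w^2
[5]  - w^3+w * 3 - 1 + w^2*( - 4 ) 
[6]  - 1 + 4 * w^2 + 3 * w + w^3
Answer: 1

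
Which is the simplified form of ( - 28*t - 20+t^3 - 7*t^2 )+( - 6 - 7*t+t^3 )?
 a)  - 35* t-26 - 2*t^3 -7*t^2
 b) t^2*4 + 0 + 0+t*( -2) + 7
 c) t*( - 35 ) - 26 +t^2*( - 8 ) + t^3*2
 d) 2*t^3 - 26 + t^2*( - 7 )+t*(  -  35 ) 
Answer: d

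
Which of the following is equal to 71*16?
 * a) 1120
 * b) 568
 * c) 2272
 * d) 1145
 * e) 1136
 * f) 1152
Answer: e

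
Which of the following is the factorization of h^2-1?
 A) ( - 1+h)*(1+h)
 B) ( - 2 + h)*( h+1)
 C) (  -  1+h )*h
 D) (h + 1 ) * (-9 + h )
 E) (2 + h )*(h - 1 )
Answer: A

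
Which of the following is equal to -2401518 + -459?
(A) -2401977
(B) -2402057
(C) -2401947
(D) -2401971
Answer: A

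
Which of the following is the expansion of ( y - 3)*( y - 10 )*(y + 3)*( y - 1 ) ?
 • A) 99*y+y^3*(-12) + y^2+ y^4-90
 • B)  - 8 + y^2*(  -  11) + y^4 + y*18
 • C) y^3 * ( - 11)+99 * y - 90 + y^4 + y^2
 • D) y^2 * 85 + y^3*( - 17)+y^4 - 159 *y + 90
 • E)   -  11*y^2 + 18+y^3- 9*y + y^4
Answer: C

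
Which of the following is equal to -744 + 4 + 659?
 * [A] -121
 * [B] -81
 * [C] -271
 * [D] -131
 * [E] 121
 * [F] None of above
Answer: B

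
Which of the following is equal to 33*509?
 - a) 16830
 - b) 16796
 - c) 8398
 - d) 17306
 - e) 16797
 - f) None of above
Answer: e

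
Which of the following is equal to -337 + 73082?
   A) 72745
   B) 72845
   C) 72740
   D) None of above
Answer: A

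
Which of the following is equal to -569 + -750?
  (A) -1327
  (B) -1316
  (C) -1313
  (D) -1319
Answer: D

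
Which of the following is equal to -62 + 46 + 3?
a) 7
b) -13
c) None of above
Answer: b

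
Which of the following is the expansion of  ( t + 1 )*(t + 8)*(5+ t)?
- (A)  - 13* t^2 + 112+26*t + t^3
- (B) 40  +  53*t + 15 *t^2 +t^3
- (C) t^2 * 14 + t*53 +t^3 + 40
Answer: C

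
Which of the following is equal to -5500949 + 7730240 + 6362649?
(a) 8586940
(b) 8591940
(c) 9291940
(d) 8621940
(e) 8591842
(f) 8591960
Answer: b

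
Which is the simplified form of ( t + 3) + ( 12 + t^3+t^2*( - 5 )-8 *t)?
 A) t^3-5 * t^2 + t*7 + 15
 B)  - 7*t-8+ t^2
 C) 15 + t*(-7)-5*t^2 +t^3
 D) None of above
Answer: C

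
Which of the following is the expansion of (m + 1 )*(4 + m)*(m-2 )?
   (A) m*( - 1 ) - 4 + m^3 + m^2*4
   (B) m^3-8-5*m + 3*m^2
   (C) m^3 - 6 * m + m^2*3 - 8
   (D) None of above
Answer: C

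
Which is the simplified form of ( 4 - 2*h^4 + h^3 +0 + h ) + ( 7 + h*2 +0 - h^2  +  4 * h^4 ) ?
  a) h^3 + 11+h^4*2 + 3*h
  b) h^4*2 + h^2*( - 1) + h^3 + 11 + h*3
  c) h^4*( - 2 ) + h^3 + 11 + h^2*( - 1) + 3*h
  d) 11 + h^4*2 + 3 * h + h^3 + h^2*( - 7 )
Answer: b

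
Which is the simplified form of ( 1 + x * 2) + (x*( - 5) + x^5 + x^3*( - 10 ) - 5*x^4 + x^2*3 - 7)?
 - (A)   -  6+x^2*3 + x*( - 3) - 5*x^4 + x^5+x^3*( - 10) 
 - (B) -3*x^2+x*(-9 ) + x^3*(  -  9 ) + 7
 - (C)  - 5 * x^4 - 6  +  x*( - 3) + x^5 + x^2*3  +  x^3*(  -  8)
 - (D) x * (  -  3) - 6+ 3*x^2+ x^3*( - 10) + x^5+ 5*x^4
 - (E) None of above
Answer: A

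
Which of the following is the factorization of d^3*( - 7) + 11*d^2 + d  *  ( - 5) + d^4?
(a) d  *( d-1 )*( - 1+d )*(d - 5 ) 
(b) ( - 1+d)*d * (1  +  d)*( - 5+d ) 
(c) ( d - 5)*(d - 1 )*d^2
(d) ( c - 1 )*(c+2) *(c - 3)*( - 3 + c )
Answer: a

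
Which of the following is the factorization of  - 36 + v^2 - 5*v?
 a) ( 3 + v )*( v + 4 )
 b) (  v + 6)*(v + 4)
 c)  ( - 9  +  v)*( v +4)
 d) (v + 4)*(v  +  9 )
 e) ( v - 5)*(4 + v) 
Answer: c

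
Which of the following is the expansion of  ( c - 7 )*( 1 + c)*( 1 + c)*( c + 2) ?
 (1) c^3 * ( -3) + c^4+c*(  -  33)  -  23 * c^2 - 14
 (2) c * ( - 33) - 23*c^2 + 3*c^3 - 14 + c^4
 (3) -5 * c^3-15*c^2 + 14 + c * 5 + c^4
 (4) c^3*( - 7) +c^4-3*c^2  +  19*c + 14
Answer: 1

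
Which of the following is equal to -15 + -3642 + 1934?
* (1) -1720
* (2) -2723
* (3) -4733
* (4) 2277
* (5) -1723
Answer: 5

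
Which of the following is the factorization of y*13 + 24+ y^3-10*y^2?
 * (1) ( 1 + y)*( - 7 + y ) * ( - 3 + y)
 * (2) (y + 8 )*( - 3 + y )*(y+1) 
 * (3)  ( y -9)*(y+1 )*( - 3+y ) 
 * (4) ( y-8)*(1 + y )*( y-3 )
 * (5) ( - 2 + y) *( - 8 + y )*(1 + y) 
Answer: 4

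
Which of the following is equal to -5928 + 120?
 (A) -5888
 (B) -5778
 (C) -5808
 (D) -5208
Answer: C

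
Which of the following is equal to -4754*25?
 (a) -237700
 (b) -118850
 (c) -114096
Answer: b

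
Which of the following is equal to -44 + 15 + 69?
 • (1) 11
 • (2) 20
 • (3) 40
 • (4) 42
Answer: 3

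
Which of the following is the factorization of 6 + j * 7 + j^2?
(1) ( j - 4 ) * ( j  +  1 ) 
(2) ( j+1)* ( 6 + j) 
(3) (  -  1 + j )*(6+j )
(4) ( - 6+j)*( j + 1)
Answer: 2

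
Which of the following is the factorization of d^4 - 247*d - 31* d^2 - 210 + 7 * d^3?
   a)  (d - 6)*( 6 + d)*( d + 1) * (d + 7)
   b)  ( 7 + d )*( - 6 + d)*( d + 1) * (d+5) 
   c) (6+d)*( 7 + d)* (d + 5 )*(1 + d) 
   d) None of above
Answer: b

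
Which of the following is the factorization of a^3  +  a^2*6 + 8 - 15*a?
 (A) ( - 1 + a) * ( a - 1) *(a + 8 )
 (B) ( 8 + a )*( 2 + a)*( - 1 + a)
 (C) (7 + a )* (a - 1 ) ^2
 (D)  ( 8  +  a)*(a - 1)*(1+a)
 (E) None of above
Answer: A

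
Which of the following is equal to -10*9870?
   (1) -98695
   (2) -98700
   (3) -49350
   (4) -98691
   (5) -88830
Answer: 2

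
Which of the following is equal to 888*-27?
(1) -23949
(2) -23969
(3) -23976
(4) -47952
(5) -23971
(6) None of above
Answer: 3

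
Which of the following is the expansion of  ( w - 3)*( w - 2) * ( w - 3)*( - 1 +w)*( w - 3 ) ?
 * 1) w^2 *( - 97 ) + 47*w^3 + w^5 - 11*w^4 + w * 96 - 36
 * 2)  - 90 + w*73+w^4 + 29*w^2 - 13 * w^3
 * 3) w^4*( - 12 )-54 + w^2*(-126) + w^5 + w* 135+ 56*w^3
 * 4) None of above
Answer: 3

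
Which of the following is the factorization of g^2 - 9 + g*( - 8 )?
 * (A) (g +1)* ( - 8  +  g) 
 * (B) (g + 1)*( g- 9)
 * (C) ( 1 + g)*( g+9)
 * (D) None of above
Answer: B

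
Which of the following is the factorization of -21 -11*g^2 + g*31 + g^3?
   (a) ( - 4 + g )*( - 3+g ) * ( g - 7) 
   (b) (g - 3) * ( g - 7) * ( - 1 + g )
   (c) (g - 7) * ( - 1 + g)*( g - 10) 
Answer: b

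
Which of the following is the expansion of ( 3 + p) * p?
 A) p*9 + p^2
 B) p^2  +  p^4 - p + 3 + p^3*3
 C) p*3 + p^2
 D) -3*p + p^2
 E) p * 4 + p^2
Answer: C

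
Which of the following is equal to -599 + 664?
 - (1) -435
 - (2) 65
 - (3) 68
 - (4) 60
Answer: 2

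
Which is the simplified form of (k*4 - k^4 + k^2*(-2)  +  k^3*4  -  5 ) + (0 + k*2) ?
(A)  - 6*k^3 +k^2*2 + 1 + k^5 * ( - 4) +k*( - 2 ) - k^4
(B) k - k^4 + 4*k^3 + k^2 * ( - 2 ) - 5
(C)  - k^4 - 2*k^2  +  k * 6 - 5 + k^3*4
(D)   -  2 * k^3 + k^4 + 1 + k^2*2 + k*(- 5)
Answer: C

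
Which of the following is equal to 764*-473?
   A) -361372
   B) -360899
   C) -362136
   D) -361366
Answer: A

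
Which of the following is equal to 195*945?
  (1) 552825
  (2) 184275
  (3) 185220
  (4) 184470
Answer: 2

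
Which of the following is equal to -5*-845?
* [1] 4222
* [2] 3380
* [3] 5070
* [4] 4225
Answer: 4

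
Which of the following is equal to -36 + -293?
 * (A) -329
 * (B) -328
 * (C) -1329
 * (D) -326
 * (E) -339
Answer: A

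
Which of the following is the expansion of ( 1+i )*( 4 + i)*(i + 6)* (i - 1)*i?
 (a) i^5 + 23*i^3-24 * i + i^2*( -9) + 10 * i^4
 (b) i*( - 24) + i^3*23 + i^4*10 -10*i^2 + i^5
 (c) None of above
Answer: b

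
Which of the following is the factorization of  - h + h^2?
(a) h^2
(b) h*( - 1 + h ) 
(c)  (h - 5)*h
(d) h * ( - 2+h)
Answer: b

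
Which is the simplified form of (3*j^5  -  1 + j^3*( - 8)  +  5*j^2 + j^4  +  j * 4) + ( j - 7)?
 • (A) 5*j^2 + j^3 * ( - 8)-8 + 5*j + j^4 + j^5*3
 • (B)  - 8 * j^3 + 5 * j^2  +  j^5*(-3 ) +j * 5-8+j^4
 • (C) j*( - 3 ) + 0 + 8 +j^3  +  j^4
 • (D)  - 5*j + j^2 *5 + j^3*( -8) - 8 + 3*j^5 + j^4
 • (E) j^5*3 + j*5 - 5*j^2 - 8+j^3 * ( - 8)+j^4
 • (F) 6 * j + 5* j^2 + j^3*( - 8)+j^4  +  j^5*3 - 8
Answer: A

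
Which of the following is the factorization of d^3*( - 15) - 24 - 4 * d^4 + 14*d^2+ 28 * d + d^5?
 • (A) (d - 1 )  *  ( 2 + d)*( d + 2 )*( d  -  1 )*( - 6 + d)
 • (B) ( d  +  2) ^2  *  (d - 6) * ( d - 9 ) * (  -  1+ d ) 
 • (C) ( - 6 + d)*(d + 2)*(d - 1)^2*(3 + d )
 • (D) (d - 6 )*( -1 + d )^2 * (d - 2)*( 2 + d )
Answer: A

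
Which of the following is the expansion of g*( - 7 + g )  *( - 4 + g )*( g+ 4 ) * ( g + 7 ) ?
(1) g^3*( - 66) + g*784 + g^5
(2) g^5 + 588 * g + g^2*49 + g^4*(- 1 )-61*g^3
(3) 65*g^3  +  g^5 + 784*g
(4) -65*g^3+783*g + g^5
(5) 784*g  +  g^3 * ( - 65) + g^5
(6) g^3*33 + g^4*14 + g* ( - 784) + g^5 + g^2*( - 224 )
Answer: 5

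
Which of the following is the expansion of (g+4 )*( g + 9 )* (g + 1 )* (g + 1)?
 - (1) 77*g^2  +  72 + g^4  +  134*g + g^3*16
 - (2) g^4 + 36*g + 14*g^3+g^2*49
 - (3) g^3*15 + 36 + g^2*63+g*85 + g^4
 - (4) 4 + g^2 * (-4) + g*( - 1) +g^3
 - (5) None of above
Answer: 3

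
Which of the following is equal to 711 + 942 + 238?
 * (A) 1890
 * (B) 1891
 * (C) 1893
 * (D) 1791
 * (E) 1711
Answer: B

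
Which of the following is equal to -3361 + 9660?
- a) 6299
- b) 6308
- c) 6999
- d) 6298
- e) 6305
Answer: a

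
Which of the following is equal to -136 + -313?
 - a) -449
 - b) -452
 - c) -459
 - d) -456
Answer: a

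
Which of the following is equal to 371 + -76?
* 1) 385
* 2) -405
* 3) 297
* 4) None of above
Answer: 4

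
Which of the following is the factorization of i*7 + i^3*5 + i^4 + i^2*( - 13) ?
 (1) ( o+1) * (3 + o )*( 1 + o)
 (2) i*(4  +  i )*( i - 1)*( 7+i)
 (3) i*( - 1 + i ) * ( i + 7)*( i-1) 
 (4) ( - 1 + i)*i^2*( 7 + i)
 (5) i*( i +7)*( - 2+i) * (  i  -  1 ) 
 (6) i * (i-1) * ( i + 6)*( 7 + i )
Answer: 3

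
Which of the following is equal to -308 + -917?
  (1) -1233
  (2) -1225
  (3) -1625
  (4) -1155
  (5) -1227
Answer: 2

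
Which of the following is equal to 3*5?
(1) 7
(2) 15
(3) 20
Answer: 2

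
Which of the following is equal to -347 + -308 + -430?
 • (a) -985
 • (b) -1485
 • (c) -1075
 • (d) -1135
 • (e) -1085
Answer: e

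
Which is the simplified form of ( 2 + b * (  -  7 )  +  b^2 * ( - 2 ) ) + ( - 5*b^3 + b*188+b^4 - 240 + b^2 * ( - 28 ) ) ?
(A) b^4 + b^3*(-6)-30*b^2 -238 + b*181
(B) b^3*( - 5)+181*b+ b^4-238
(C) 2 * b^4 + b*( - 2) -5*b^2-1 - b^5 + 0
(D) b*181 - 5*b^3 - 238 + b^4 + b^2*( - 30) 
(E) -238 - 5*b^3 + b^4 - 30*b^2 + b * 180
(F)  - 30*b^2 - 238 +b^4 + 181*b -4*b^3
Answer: D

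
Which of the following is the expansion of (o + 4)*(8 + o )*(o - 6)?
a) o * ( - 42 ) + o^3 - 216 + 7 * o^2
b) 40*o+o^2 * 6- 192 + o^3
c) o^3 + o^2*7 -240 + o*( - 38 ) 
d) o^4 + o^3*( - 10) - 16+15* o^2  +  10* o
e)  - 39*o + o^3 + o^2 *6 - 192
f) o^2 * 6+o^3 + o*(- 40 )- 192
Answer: f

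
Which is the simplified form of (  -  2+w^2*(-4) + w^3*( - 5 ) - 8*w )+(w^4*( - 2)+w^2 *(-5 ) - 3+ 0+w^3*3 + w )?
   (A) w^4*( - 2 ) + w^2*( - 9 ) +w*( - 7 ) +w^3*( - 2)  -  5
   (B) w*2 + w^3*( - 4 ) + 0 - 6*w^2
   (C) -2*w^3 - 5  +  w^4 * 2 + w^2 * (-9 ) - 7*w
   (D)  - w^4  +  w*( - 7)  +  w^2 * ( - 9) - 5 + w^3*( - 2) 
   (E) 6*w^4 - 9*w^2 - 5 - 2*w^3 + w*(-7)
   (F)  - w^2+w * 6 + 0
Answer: A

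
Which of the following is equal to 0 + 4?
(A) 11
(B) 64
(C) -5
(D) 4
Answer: D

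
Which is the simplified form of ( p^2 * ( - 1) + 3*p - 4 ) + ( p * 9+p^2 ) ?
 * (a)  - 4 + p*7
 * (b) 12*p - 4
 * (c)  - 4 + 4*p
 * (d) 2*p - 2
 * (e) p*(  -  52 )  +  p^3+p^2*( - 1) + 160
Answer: b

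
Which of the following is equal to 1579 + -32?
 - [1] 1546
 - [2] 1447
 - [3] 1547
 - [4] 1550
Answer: 3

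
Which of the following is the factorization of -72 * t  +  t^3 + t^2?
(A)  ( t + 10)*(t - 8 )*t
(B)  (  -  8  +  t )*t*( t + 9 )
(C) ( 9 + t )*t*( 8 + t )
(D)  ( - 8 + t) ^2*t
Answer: B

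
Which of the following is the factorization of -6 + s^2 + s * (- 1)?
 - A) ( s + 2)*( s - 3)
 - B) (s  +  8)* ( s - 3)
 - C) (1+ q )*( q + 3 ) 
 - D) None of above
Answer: A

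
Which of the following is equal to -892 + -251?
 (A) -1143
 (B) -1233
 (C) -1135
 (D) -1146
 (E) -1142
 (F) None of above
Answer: A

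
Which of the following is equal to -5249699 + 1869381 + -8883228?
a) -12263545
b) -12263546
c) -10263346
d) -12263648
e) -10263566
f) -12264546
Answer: b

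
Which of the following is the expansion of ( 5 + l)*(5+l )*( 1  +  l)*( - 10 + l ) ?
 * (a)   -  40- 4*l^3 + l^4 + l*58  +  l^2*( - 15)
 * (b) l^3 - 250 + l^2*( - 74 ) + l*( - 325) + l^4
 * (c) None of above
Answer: c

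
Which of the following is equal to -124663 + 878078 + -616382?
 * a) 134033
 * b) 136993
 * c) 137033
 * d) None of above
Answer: c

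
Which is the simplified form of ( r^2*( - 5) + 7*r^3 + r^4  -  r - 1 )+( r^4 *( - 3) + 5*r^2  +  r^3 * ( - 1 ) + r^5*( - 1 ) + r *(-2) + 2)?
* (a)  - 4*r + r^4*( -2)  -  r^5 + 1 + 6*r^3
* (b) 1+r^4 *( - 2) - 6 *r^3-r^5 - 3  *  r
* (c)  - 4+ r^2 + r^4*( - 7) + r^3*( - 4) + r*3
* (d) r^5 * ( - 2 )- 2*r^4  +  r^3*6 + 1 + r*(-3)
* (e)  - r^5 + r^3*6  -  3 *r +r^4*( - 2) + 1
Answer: e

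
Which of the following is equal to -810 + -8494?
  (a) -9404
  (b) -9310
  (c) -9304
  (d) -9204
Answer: c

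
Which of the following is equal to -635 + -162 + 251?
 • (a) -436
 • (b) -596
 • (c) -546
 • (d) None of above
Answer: c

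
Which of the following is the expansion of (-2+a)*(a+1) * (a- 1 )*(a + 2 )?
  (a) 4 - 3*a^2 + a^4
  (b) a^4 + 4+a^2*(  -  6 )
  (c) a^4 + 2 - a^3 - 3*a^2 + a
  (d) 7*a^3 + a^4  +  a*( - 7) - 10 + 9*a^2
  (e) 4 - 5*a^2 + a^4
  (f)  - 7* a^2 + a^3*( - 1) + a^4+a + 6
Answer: e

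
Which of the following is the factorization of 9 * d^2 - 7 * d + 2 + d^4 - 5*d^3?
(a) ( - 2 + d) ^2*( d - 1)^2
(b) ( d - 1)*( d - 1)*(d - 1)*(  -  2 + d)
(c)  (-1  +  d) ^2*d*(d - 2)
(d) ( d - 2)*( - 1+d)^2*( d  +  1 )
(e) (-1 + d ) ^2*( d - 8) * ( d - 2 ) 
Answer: b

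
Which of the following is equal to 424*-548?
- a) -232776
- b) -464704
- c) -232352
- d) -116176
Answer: c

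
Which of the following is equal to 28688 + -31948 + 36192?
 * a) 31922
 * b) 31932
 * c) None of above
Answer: c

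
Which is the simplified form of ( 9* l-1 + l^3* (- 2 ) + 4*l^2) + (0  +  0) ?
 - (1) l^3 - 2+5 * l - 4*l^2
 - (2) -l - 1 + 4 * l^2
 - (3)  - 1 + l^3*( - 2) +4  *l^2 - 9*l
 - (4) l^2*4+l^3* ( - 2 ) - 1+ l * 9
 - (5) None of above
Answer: 4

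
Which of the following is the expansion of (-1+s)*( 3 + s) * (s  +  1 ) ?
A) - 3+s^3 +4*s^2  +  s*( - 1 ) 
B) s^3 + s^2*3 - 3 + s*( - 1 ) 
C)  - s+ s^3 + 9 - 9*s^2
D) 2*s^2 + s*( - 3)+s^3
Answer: B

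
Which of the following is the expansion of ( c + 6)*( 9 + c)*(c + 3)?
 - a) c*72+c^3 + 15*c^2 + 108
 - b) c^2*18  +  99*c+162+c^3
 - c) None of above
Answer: b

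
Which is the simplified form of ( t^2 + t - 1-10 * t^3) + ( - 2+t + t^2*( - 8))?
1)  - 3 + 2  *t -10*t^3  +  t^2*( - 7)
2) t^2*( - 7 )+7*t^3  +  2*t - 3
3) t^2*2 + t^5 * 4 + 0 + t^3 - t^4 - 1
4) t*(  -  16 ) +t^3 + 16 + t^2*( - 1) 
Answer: 1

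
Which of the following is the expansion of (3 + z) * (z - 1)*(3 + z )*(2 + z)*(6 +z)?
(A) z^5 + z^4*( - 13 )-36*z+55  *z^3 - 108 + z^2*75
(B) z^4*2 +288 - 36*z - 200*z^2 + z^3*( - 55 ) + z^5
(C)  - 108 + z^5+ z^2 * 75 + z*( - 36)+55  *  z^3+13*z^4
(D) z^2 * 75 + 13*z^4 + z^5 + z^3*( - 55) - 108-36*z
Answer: C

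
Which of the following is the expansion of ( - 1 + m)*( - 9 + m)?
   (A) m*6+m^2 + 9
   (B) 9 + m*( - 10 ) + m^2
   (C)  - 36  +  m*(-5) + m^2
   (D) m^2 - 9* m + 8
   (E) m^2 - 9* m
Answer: B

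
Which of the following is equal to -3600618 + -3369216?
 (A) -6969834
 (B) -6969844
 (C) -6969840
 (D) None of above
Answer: A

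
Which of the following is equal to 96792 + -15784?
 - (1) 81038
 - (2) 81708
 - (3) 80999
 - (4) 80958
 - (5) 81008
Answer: 5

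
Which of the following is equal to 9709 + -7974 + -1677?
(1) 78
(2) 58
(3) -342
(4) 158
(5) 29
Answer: 2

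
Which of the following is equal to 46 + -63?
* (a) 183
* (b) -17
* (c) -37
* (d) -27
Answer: b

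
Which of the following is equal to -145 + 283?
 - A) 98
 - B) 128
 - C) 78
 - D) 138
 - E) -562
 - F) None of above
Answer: D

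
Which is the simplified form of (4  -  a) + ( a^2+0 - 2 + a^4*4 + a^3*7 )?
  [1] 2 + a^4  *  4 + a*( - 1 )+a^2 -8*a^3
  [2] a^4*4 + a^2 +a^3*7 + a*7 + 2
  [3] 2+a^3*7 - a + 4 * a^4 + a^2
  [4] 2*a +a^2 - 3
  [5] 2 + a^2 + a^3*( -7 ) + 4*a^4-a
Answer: 3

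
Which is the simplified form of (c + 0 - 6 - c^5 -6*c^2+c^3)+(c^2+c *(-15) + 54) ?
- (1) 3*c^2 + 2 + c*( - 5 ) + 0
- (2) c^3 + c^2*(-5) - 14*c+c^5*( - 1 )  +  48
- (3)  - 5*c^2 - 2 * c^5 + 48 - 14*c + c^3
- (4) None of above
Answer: 2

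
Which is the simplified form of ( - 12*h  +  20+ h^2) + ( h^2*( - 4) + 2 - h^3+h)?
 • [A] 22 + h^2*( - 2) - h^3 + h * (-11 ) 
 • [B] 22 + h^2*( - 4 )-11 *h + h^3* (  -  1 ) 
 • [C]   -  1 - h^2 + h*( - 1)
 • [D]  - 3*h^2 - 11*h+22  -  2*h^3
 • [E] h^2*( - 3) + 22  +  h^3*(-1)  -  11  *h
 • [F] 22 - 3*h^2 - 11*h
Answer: E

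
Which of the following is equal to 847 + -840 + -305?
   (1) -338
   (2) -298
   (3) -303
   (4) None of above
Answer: 2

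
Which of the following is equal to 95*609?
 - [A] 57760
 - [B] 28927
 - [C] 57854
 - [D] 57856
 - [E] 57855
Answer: E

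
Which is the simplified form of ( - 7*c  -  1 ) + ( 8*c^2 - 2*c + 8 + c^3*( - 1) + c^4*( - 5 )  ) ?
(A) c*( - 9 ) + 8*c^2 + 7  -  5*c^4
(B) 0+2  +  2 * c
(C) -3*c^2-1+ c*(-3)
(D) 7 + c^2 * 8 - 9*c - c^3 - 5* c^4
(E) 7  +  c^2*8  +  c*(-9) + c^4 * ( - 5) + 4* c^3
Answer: D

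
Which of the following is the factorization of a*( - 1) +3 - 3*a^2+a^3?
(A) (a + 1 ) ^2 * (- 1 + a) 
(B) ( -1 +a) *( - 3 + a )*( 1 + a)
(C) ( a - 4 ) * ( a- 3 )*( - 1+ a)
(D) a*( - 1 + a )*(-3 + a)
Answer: B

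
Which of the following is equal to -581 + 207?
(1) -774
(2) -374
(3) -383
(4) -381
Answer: 2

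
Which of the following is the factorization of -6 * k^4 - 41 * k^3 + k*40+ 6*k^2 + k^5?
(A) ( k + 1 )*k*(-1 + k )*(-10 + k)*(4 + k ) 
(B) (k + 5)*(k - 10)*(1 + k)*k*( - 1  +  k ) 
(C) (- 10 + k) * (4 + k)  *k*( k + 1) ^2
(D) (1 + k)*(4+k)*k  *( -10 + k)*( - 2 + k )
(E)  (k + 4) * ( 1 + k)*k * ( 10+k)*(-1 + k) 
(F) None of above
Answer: A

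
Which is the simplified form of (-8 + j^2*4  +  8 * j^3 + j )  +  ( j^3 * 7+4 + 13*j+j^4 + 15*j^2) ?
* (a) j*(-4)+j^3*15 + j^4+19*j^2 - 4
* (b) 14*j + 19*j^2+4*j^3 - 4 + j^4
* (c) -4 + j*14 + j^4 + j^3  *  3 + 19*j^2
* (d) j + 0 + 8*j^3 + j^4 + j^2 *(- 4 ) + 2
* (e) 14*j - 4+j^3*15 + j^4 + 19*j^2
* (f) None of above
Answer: e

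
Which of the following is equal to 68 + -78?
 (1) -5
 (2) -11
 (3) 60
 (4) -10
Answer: 4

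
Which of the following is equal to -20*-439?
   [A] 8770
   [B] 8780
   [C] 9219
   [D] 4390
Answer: B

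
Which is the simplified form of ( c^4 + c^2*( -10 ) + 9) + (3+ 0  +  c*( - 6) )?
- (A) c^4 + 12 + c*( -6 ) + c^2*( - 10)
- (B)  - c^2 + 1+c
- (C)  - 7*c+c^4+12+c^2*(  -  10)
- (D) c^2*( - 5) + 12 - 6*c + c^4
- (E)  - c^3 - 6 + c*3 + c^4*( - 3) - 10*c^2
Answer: A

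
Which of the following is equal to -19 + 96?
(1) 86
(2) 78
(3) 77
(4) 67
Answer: 3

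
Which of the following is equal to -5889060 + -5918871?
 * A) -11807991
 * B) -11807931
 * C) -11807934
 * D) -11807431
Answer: B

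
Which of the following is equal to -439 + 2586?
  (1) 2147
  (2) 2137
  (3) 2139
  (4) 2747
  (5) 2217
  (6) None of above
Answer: 1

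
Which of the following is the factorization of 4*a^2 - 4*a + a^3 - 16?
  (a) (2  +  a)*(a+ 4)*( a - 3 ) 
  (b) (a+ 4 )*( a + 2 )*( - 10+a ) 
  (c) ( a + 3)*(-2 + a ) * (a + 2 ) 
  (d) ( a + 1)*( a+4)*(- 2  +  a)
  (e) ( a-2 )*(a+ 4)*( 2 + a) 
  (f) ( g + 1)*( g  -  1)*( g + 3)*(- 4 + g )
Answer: e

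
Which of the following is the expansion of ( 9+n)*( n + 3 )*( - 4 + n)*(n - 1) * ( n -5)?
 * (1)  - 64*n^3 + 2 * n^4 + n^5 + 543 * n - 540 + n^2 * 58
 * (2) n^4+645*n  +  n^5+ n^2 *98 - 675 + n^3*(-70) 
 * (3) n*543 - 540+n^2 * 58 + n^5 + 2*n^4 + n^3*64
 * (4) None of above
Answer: 1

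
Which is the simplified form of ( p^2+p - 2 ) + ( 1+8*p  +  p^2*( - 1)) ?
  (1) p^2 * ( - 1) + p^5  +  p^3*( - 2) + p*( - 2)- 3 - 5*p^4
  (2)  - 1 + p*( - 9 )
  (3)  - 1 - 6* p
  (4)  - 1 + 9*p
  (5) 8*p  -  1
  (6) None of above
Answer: 4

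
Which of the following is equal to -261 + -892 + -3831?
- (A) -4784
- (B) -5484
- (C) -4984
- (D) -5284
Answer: C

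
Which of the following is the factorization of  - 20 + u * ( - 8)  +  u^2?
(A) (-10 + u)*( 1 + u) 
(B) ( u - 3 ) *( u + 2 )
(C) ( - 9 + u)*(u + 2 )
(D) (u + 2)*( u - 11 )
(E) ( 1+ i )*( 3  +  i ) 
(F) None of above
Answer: F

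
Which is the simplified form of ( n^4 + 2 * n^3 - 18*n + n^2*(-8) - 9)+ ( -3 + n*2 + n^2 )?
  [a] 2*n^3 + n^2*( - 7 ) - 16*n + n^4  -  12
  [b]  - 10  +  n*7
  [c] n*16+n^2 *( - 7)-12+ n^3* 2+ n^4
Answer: a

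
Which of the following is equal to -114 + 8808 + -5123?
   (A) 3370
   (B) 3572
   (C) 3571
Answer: C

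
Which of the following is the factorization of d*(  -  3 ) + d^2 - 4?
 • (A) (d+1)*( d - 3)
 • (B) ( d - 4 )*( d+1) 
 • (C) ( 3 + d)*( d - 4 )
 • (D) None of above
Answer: B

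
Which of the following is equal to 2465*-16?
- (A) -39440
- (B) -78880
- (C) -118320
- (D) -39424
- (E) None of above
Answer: A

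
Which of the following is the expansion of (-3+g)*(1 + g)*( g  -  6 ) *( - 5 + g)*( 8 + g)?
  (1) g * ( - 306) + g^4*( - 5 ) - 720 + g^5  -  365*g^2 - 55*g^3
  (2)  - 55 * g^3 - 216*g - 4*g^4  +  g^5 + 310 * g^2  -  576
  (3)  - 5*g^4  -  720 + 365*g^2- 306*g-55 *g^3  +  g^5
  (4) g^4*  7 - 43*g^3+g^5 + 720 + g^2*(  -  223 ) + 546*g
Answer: 3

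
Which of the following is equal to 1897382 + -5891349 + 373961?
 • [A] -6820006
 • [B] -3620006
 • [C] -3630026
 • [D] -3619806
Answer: B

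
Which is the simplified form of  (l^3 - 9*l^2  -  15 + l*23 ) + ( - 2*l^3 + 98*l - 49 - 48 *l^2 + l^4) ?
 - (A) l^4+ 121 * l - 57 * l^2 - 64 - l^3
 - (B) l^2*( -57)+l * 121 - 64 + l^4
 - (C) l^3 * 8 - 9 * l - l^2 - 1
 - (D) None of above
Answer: A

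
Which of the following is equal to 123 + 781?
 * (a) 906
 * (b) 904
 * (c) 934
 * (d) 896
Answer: b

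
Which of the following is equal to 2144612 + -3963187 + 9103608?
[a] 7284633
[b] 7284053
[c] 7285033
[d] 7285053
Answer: c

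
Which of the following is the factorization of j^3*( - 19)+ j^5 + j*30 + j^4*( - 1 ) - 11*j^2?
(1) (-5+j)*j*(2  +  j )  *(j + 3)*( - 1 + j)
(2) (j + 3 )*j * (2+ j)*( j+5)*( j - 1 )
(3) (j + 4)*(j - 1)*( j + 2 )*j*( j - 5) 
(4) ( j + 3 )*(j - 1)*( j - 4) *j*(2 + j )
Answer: 1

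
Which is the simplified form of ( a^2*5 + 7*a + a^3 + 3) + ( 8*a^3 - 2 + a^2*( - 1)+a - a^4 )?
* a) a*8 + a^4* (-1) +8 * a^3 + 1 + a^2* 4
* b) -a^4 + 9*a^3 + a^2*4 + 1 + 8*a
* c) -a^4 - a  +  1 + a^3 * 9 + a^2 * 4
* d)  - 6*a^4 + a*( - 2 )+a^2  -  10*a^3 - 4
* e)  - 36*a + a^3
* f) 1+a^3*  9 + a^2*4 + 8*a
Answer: b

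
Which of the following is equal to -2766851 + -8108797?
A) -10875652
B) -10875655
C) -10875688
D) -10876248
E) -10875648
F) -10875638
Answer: E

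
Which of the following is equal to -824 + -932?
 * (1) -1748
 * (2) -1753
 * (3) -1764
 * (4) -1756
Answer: 4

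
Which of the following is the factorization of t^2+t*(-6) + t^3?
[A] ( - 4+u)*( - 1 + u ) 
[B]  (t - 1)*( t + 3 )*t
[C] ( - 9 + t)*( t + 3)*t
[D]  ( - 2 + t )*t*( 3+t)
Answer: D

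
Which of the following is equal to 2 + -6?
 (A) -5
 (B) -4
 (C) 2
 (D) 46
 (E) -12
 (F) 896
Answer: B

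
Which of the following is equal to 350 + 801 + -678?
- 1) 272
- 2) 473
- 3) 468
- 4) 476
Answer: 2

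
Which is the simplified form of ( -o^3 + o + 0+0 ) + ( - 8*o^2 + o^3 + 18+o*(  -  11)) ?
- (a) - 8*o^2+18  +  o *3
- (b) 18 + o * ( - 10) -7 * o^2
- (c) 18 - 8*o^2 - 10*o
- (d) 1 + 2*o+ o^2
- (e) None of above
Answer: c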